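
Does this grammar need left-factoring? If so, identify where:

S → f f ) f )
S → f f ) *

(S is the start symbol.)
Left-factoring is needed when two productions for the same non-terminal
share a common prefix on the right-hand side.

Productions for S:
  S → f f ) f )
  S → f f ) *

Found common prefix 'f f )' in productions for S

Answer: Yes, S has productions with common prefix 'f f )'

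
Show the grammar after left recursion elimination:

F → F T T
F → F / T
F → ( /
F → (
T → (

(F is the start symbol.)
F is directly left-recursive. The standard transformation for
  A → A α₁ | ... | A α_m | β₁ | ... | β_n
is
  A  → β₁ A' | ... | β_n A'
  A' → α₁ A' | ... | α_m A' | ε

F → ( / becomes F → ( / F'
F → ( becomes F → ( F'
F → F T T becomes F' → T T F'
F → F / T becomes F' → / T F'
Add F' → ε

Productions for other non-terminals are unchanged:
  T → (

Resulting grammar:
F → ( / F'
F → ( F'
F' → T T F'
F' → / T F'
F' → ε
T → (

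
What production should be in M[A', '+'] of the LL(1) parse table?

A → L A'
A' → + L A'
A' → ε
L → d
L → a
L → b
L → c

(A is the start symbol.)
To find M[A', '+'], we find productions for A' where '+' is in the predict set (PREDICT(N → α) = (FIRST(α) \ {ε}) ∪ (FOLLOW(N) if α ⇒* ε)).

Relevant sets:
  FOLLOW(A') = { $ }

A' → + L A': PREDICT = { '+' }
  '+' is in predict set, so this production goes in M[A', '+']
A' → ε: PREDICT = { $ }

M[A', '+'] = A' → + L A'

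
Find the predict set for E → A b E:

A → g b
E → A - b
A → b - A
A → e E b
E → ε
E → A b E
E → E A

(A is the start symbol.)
{ 'b', 'e', 'g' }

PREDICT(E → A b E) = (FIRST(RHS) \ {ε}) ∪ (FOLLOW(E) if ε ∈ FIRST(RHS), i.e. RHS ⇒* ε)
FIRST(A) = { 'b', 'e', 'g' }
FIRST(A b E) = { 'b', 'e', 'g' }
ε ∉ FIRST(A b E), so FOLLOW(E) is not added.
PREDICT(E → A b E) = { 'b', 'e', 'g' }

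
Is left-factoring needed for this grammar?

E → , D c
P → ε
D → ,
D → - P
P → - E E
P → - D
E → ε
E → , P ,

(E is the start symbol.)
Left-factoring is needed when two productions for the same non-terminal
share a common prefix on the right-hand side.

Productions for E:
  E → , D c
  E → ε
  E → , P ,
Productions for P:
  P → ε
  P → - E E
  P → - D
Productions for D:
  D → ,
  D → - P

Found common prefix ',' in productions for E
Found common prefix '-' in productions for P

Answer: Yes, E has productions with common prefix ','; P has productions with common prefix '-'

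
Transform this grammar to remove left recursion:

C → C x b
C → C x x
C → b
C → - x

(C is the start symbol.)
C → b C'
C → - x C'
C' → x b C'
C' → x x C'
C' → ε

C is directly left-recursive. The standard transformation for
  A → A α₁ | ... | A α_m | β₁ | ... | β_n
is
  A  → β₁ A' | ... | β_n A'
  A' → α₁ A' | ... | α_m A' | ε

C → b becomes C → b C'
C → - x becomes C → - x C'
C → C x b becomes C' → x b C'
C → C x x becomes C' → x x C'
Add C' → ε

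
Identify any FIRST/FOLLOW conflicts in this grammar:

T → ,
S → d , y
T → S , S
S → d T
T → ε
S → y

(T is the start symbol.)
Yes. T → ',' with FOLLOW(T) on { ',' }

A FIRST/FOLLOW conflict occurs when a non-terminal N has a nullable alternative N → β (β ⇒* ε) and another alternative N → α with FIRST(α) ∩ FOLLOW(N) ≠ ∅: on such a lookahead the parser cannot decide between expanding α and letting N vanish via β.

Nullable non-terminals: T.
FIRST sets used below: FIRST(S) = { 'd', 'y' }

T: nullable alternative(s) T → ε; FOLLOW(T) = { $, ',' }
  T → ,: FIRST \ {ε} = { ',' } — overlaps FOLLOW(T) on { ',' }: CONFLICT
  T → S , S: FIRST \ {ε} = { 'd', 'y' } — disjoint from FOLLOW(T)
  T → ε: FIRST \ {ε} = { } — this is the only nullable alternative, skip

S has no nullable alternative, so no FIRST/FOLLOW check is needed there.

So the grammar has 1 FIRST/FOLLOW conflict (marked CONFLICT above).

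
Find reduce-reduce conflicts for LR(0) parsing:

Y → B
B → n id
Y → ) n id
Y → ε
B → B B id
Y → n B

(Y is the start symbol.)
No reduce-reduce conflicts

Augment with Y' → Y and build the canonical LR(0) collection (I0 = CLOSURE({[Y' → . Y]}), then GOTO on every symbol after a dot until no new states appear). It has 12 states:
  I0: { [B → . B B id], [B → . n id], [Y → . ) n id], [Y → . B], [Y → . n B], [Y → .], [Y' → . Y] }  — shift, reduce
  I1: { [Y → ) . n id] }  — shift
  I2: { [B → . B B id], [B → . n id], [B → B . B id], [Y → B .] }  — shift, reduce
  I3: { [Y' → Y .] }  — accept
  I4: { [B → . B B id], [B → . n id], [B → n . id], [Y → n . B] }  — shift
  I5: { [B → . B B id], [B → . n id], [B → B . B id], [Y → n B .] }  — shift, reduce
  I6: { [B → n id .] }  — reduce
  I7: { [B → n . id] }  — shift
  I8: { [B → . B B id], [B → . n id], [B → B . B id], [B → B B . id] }  — shift
  I9: { [B → B B id .] }  — reduce
  I10: { [Y → ) n . id] }  — shift
  I11: { [Y → ) n id .] }  — reduce

No state contains more than one complete item.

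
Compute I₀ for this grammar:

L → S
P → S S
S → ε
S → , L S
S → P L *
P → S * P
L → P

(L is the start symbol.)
{ [L → . P], [L → . S], [L' → . L], [P → . S * P], [P → . S S], [S → . , L S], [S → . P L *], [S → .] }

First, augment the grammar with L' → L
I₀ = CLOSURE({ [L' → . L] }):
  [L' → . L] has the dot before L: add [L → . S], [L → . P]
  [L → . S] has the dot before S: add [S → .], [S → . , L S], [S → . P L *]
  [L → . P] has the dot before P: add [P → . S S], [P → . S * P]
No further items can be added.

I₀ = { [L → . P], [L → . S], [L' → . L], [P → . S * P], [P → . S S], [S → . , L S], [S → . P L *], [S → .] }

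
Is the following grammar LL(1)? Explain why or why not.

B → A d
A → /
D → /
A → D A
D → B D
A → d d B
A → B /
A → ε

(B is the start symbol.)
No. Predict set conflict for A: { '/' }

A grammar is LL(1) if for each non-terminal N with multiple productions, the predict sets of those productions are pairwise disjoint, where PREDICT(N → α) = (FIRST(α) \ {ε}) ∪ (FOLLOW(N) if α ⇒* ε).

Relevant sets:
  FIRST(D) = { '/', 'd' }
  FIRST(B) = { '/', 'd' }
  FOLLOW(A) = { 'd' }

For A:
  PREDICT(A → '/') = { '/' }
  PREDICT(A → D A) = { '/', 'd' }
  PREDICT(A → d d B) = { 'd' }
  PREDICT(A → B '/') = { '/', 'd' }
  PREDICT(A → ε) = { 'd' }
For D:
  PREDICT(D → '/') = { '/' }
  PREDICT(D → B D) = { '/', 'd' }
B has a single production, so nothing to check there.

Conflict found: Predict set conflict for A: { '/' }
The grammar is NOT LL(1).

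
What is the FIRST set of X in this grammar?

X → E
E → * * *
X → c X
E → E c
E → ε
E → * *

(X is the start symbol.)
{ '*', 'c', ε }

FIRST sets of the other non-terminals involved (by the same procedure, iterated to a fixed point):
  FIRST(E) = { '*', 'c', ε }

From X → E:
  - E is a non-terminal: add FIRST(E) \ {ε} = { '*', 'c' }
    E is nullable and nothing follows, so the whole right-hand side can vanish: ε ∈ FIRST(X)
From X → c X:
  - c is a terminal: add 'c' and stop

Collecting: FIRST(X) = { '*', 'c', ε }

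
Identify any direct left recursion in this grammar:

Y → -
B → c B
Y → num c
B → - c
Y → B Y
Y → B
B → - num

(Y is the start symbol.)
Y → -: starts with '-'
B → c B: starts with c
Y → num c: starts with num
B → - c: starts with '-'
Y → B Y: starts with B
Y → B: starts with B
B → - num: starts with '-'

No direct left recursion found.

Answer: No direct left recursion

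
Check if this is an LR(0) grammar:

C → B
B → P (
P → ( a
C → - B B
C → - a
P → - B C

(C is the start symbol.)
No. Reduce-reduce conflict: [C → - B B .] and [C → B .]

Augment with C' → C and build the canonical LR(0) collection (I0 = CLOSURE({[C' → . C]}), then GOTO on every symbol after a dot until no new states appear). It has 14 states:
  I0: { [B → . P (], [C → . - B B], [C → . - a], [C → . B], [C' → . C], [P → . ( a], [P → . - B C] }  — shift
  I1: { [P → ( . a] }  — shift
  I2: { [B → . P (], [C → - . B B], [C → - . a], [P → - . B C], [P → . ( a], [P → . - B C] }  — shift
  I3: { [C → B .] }  — reduce
  I4: { [C' → C .] }  — accept
  I5: { [B → P . (] }  — shift
  I6: { [B → P ( .] }  — reduce
  I7: { [B → . P (], [P → - . B C], [P → . ( a], [P → . - B C] }  — shift
  I8: { [B → . P (], [C → - B . B], [C → . - B B], [C → . - a], [C → . B], [P → - B . C], [P → . ( a], [P → . - B C] }  — shift
  I9: { [C → - a .] }  — reduce
  I10: { [C → - B B .], [C → B .] }  — 2 reduces
  I11: { [P → - B C .] }  — reduce
  I12: { [B → . P (], [C → . - B B], [C → . - a], [C → . B], [P → - B . C], [P → . ( a], [P → . - B C] }  — shift
  I13: { [P → ( a .] }  — reduce

Conflict in state I10:
  Reduce-reduce conflict: [C → - B B .] and [C → B .]
So the grammar is NOT LR(0).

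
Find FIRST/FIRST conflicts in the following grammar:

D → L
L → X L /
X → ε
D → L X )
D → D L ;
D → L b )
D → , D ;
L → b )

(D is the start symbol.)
Yes. D → L / D → L X ')' on { 'b' }; D → L / D → D L ';' on { 'b' }; D → L / D → L b ')' on { 'b' }; D → L X ')' / D → D L ';' on { 'b' }; D → L X ')' / D → L b ')' on { 'b' }; D → D L ';' / D → L b ')' on { 'b' }; D → D L ';' / D → ',' D ';' on { ',' }; L → X L '/' / L → b ')' on { 'b' }

FIRST sets of the non-terminals at (or reachable through a nullable prefix from) the front of some alternative:
  FIRST(L) = { 'b' }
  FIRST(D) = { ',', 'b' }
  FIRST(X) = { ε }

Productions for D:
  D → L: FIRST = { 'b' }
  D → L X ): FIRST = { 'b' }
  D → D L ;: FIRST = { ',', 'b' }
  D → L b ): FIRST = { 'b' }
  D → , D ;: FIRST = { ',' }
Productions for L:
  L → X L /: FIRST = { 'b' }
  L → b ): FIRST = { 'b' }
X has only one production, so no FIRST/FIRST conflict is possible there.

Conflict for D: D → L and D → L X )
  Overlap: { 'b' }
Conflict for D: D → L and D → D L ;
  Overlap: { 'b' }
Conflict for D: D → L and D → L b )
  Overlap: { 'b' }
Conflict for D: D → L X ) and D → D L ;
  Overlap: { 'b' }
Conflict for D: D → L X ) and D → L b )
  Overlap: { 'b' }
Conflict for D: D → D L ; and D → L b )
  Overlap: { 'b' }
Conflict for D: D → D L ; and D → , D ;
  Overlap: { ',' }
Conflict for L: L → X L / and L → b )
  Overlap: { 'b' }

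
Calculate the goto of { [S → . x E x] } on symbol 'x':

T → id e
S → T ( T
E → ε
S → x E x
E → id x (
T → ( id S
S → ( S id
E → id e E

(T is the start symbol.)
GOTO(I, 'x') = CLOSURE({ [A → αX.β] : [A → α.Xβ] ∈ I, X = 'x' })

Items with dot before 'x', with the dot advanced:
  [S → . x E x] → [S → x . E x]
Closure of the advanced items:
  [S → x . E x] has the dot before E: add [E → .], [E → . id x (], [E → . id e E]

GOTO = { [E → . id e E], [E → . id x (], [E → .], [S → x . E x] }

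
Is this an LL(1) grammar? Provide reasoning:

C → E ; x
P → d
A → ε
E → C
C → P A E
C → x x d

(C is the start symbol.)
No. Predict set conflict for C: { 'd' }

Relevant sets:
  FIRST(E) = { 'd', 'x' }
  FIRST(P) = { 'd' }

For C:
  PREDICT(C → E ';' x) = { 'd', 'x' }
  PREDICT(C → P A E) = { 'd' }
  PREDICT(C → x x d) = { 'x' }
P, A, E have a single production, so nothing to check there.

Conflict found: Predict set conflict for C: { 'd' }
The grammar is NOT LL(1).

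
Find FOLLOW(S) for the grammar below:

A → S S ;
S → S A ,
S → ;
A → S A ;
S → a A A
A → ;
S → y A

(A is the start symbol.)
To compute FOLLOW(S), find every occurrence of S on a right-hand side N → α S β: add FIRST(β) \ {ε}, and if β is empty or nullable also add FOLLOW(N). Iterate to a fixed point.

In A → S S ;: S is followed by S ';', add FIRST(S ';') \ {ε} = { ';', 'a', 'y' }
In A → S S ;: S is followed by ';', add FIRST(';') \ {ε} = { ';' }
In S → S A ,: S is followed by A ',', add FIRST(A ',') \ {ε} = { ';', 'a', 'y' }
In A → S A ;: S is followed by A ';', add FIRST(A ';') \ {ε} = { ';', 'a', 'y' }

Taking the union: FOLLOW(S) = { ';', 'a', 'y' }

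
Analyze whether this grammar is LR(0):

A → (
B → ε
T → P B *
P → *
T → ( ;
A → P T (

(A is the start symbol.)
Augment with A' → A and build the canonical LR(0) collection (I0 = CLOSURE({[A' → . A]}), then GOTO on every symbol after a dot until no new states appear). It has 12 states:
  I0: { [A → . (], [A → . P T (], [A' → . A], [P → . *] }  — shift
  I1: { [A → ( .] }  — reduce
  I2: { [P → * .] }  — reduce
  I3: { [A' → A .] }  — accept
  I4: { [A → P . T (], [P → . *], [T → . ( ;], [T → . P B *] }  — shift
  I5: { [T → ( . ;] }  — shift
  I6: { [B → .], [T → P . B *] }  — reduce
  I7: { [A → P T . (] }  — shift
  I8: { [A → P T ( .] }  — reduce
  I9: { [T → P B . *] }  — shift
  I10: { [T → P B * .] }  — reduce
  I11: { [T → ( ; .] }  — reduce

Every state is either a pure shift/goto state or contains exactly one complete item and nothing to shift — no conflicts. The grammar is LR(0).

Answer: Yes, the grammar is LR(0)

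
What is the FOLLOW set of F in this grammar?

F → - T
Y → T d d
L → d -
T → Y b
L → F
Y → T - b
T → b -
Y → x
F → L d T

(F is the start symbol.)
F is the start symbol, so $ ∈ FOLLOW(F).
In L → F: F is at the end, add FOLLOW(L)

The FOLLOW sets referred to above (computed the same way, to a fixed point):
  FOLLOW(L) = { 'd' }

Taking the union: FOLLOW(F) = { $, 'd' }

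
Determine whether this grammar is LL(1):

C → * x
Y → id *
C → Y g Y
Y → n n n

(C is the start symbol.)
A grammar is LL(1) if for each non-terminal N with multiple productions, the predict sets of those productions are pairwise disjoint, where PREDICT(N → α) = (FIRST(α) \ {ε}) ∪ (FOLLOW(N) if α ⇒* ε).

Relevant sets:
  FIRST(Y) = { 'id', 'n' }

For C:
  PREDICT(C → '*' x) = { '*' }
  PREDICT(C → Y g Y) = { 'id', 'n' }
For Y:
  PREDICT(Y → id '*') = { 'id' }
  PREDICT(Y → n n n) = { 'n' }

All predict sets are disjoint. The grammar IS LL(1).

Answer: Yes, the grammar is LL(1).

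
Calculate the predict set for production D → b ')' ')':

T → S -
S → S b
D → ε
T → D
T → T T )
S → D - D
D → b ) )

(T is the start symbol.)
PREDICT(D → b ')' ')') = (FIRST(RHS) \ {ε}) ∪ (FOLLOW(D) if ε ∈ FIRST(RHS), i.e. RHS ⇒* ε)
FIRST(b ')' ')') = { 'b' }
ε ∉ FIRST(b ')' ')'), so FOLLOW(D) is not added.
PREDICT(D → b ')' ')') = { 'b' }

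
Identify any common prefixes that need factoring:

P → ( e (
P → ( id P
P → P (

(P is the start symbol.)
Yes, P has productions with common prefix '('

Left-factoring is needed when two productions for the same non-terminal
share a common prefix on the right-hand side.

Productions for P:
  P → ( e (
  P → ( id P
  P → P (

Found common prefix '(' in productions for P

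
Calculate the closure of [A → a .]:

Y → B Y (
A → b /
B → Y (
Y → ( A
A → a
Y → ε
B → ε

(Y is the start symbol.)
To compute CLOSURE, for each item [A → α.Bβ] where B is a non-terminal, add [B → .γ] for all productions B → γ; repeat for the newly added items until nothing changes.

Start with: [A → a .]
The dot is at the end, so nothing is added.

CLOSURE = { [A → a .] }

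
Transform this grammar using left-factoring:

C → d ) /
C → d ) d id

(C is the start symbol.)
C → d ) C'
C' → /
C' → d id

Left-factoring transforms A → αβ₁ | αβ₂ into A → αA' and A' → β₁ | β₂
(α is the longest common prefix among the alternatives). Repeat until
no nonterminal has two alternatives with a common prefix.

Round 1: C has alternatives sharing prefix 'd )'. Introduce C': C → d ) C'
  Add: C' → /
  Add: C' → d id

No remaining common prefixes — done.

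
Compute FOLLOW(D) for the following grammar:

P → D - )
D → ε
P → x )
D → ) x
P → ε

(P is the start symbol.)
To compute FOLLOW(D), find every occurrence of D on a right-hand side N → α D β: add FIRST(β) \ {ε}, and if β is empty or nullable also add FOLLOW(N). Iterate to a fixed point.

In P → D - ): D is followed by '-' ')', add FIRST('-' ')') \ {ε} = { '-' }

Taking the union: FOLLOW(D) = { '-' }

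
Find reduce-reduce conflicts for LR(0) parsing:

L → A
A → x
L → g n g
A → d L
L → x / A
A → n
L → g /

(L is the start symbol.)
A reduce-reduce conflict occurs when an LR(0) state has two complete items [A → α .] and [B → β .] — both call for a reduction, and with no lookahead the parser cannot choose between them.

Augment with L' → L and build the canonical LR(0) collection (I0 = CLOSURE({[L' → . L]}), then GOTO on every symbol after a dot until no new states appear). It has 14 states:
  I0: { [A → . d L], [A → . n], [A → . x], [L → . A], [L → . g /], [L → . g n g], [L → . x / A], [L' → . L] }  — shift
  I1: { [L → A .] }  — reduce
  I2: { [L' → L .] }  — accept
  I3: { [A → . d L], [A → . n], [A → . x], [A → d . L], [L → . A], [L → . g /], [L → . g n g], [L → . x / A] }  — shift
  I4: { [L → g . /], [L → g . n g] }  — shift
  I5: { [A → n .] }  — reduce
  I6: { [A → x .], [L → x . / A] }  — shift, reduce
  I7: { [A → . d L], [A → . n], [A → . x], [L → x / . A] }  — shift
  I8: { [L → x / A .] }  — reduce
  I9: { [A → x .] }  — reduce
  I10: { [L → g / .] }  — reduce
  I11: { [L → g n . g] }  — shift
  I12: { [L → g n g .] }  — reduce
  I13: { [A → d L .] }  — reduce

No state contains more than one complete item.

Answer: No reduce-reduce conflicts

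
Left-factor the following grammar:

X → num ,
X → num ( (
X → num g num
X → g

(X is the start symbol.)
Left-factoring transforms A → αβ₁ | αβ₂ into A → αA' and A' → β₁ | β₂
(α is the longest common prefix among the alternatives). Repeat until
no nonterminal has two alternatives with a common prefix.

Round 1: X has alternatives sharing prefix 'num'. Introduce X': X → num X'
  Add: X' → ,
  Add: X' → ( (
  Add: X' → g num

No remaining common prefixes — done.

Resulting grammar:
X → num X'
X' → ,
X' → ( (
X' → g num
X → g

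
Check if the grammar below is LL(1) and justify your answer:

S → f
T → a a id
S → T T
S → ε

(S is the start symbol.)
Yes, the grammar is LL(1).

Relevant sets:
  FIRST(T) = { 'a' }
  FOLLOW(S) = { $ }

For S:
  PREDICT(S → f) = { 'f' }
  PREDICT(S → T T) = { 'a' }
  PREDICT(S → ε) = { $ }
T has a single production, so nothing to check there.

All predict sets are disjoint. The grammar IS LL(1).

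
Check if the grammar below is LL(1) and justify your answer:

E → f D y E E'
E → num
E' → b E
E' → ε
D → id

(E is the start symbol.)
A grammar is LL(1) if for each non-terminal N with multiple productions, the predict sets of those productions are pairwise disjoint, where PREDICT(N → α) = (FIRST(α) \ {ε}) ∪ (FOLLOW(N) if α ⇒* ε).

Relevant sets:
  FOLLOW(E') = { $, 'b' }

For E:
  PREDICT(E → f D y E E') = { 'f' }
  PREDICT(E → num) = { 'num' }
For E':
  PREDICT(E' → b E) = { 'b' }
  PREDICT(E' → ε) = { $, 'b' }
D has a single production, so nothing to check there.

Conflict found: Predict set conflict for E': { 'b' }
The grammar is NOT LL(1).

Answer: No. Predict set conflict for E': { 'b' }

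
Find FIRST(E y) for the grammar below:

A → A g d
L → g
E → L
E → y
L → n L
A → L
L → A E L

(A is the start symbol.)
FIRST sets of the non-terminals involved (from the grammar, by fixed-point iteration):
  FIRST(E) = { 'g', 'n', 'y' }

To compute FIRST(E y), process the symbols left to right:
Symbol E is a non-terminal. Add FIRST(E) \ {ε} = { 'g', 'n', 'y' }
E is not nullable (ε ∉ FIRST(E)), so stop here.
FIRST(E y) = { 'g', 'n', 'y' }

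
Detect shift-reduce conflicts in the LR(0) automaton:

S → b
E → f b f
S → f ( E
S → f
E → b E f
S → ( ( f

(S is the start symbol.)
Augment with S' → S and build the canonical LR(0) collection (I0 = CLOSURE({[S' → . S]}), then GOTO on every symbol after a dot until no new states appear). It has 15 states:
  I0: { [S → . ( ( f], [S → . b], [S → . f ( E], [S → . f], [S' → . S] }  — shift
  I1: { [S → ( . ( f] }  — shift
  I2: { [S' → S .] }  — accept
  I3: { [S → b .] }  — reduce
  I4: { [S → f . ( E], [S → f .] }  — shift, reduce
  I5: { [E → . b E f], [E → . f b f], [S → f ( . E] }  — shift
  I6: { [S → f ( E .] }  — reduce
  I7: { [E → . b E f], [E → . f b f], [E → b . E f] }  — shift
  I8: { [E → f . b f] }  — shift
  I9: { [E → f b . f] }  — shift
  I10: { [E → f b f .] }  — reduce
  I11: { [E → b E . f] }  — shift
  I12: { [E → b E f .] }  — reduce
  I13: { [S → ( ( . f] }  — shift
  I14: { [S → ( ( f .] }  — reduce

I4 contains reduce item [S → f .] and shift item [S → f . ( E] — shift-reduce conflict.

Answer: Yes — I4: [S → f .] vs [S → f . ( E]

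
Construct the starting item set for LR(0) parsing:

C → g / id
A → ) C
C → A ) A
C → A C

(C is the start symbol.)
{ [A → . ) C], [C → . A ) A], [C → . A C], [C → . g / id], [C' → . C] }

First, augment the grammar with C' → C
I₀ = CLOSURE({ [C' → . C] }):
  [C' → . C] has the dot before C: add [C → . g / id], [C → . A ) A], [C → . A C]
  [C → . A ) A] has the dot before A: add [A → . ) C]
No further items can be added.

I₀ = { [A → . ) C], [C → . A ) A], [C → . A C], [C → . g / id], [C' → . C] }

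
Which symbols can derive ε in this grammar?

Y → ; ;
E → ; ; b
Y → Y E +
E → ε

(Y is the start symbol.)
A non-terminal is nullable if it can derive ε (the empty string): either it has an ε-production, or it has a production whose right-hand side consists entirely of nullable non-terminals.

ε-productions: E → ε
So E is immediately nullable.
No further non-terminal can be added: every production for the remaining non-terminals contains a terminal or a non-nullable non-terminal.
Nullable = { 'E' }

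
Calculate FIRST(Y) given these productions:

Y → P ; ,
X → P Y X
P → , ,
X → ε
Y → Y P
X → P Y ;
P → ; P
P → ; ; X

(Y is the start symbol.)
FIRST sets of the other non-terminals involved (by the same procedure, iterated to a fixed point):
  FIRST(P) = { ',', ';' }

From Y → P ; ,:
  - P is a non-terminal: add FIRST(P) \ {ε} = { ',', ';' }
    P is not nullable, so stop
From Y → Y P:
  - Y is the symbol being defined: contributes nothing new
    Y is not nullable, so stop

Collecting: FIRST(Y) = { ',', ';' }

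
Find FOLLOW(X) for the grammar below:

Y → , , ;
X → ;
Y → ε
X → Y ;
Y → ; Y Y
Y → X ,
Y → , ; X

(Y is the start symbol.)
To compute FOLLOW(X), find every occurrence of X on a right-hand side N → α X β: add FIRST(β) \ {ε}, and if β is empty or nullable also add FOLLOW(N). Iterate to a fixed point.

In Y → X ,: X is followed by ',', add FIRST(',') \ {ε} = { ',' }
In Y → , ; X: X is at the end, add FOLLOW(Y)

The FOLLOW sets referred to above (computed the same way, to a fixed point):
  FOLLOW(Y) = { $, ',', ';' }

Taking the union: FOLLOW(X) = { $, ',', ';' }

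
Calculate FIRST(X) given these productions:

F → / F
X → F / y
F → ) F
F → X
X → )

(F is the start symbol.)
{ ')', '/' }

To compute FIRST(X), examine every production with X on the left-hand side, reading each right-hand side left to right until a non-nullable symbol is reached.

FIRST sets of the other non-terminals involved (by the same procedure, iterated to a fixed point):
  FIRST(F) = { ')', '/' }

From X → F / y:
  - F is a non-terminal: add FIRST(F) \ {ε} = { ')', '/' }
    F is not nullable, so stop
From X → ):
  - ')' is a terminal: add ')' and stop

Collecting: FIRST(X) = { ')', '/' }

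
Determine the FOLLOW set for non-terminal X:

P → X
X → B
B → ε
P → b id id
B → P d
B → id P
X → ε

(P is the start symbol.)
{ $, 'd' }

To compute FOLLOW(X), find every occurrence of X on a right-hand side N → α X β: add FIRST(β) \ {ε}, and if β is empty or nullable also add FOLLOW(N). Iterate to a fixed point.

In P → X: X is at the end, add FOLLOW(P)

The FOLLOW sets referred to above (computed the same way, to a fixed point):
  FOLLOW(P) = { $, 'd' }

Taking the union: FOLLOW(X) = { $, 'd' }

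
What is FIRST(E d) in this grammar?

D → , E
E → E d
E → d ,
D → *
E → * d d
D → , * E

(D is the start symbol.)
FIRST sets of the non-terminals involved (from the grammar, by fixed-point iteration):
  FIRST(E) = { '*', 'd' }

To compute FIRST(E d), process the symbols left to right:
Symbol E is a non-terminal. Add FIRST(E) \ {ε} = { '*', 'd' }
E is not nullable (ε ∉ FIRST(E)), so stop here.
FIRST(E d) = { '*', 'd' }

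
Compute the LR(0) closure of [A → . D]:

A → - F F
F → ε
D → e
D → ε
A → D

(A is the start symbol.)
{ [A → . D], [D → . e], [D → .] }

To compute CLOSURE, for each item [A → α.Bβ] where B is a non-terminal, add [B → .γ] for all productions B → γ; repeat for the newly added items until nothing changes.

Start with: [A → . D]
  [A → . D] has the dot before D: add [D → . e], [D → .]
No further items can be added.

CLOSURE = { [A → . D], [D → . e], [D → .] }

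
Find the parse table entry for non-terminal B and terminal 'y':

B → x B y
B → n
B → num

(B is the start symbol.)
Empty (error entry)

To find M[B, 'y'], we find productions for B where 'y' is in the predict set (PREDICT(N → α) = (FIRST(α) \ {ε}) ∪ (FOLLOW(N) if α ⇒* ε)).

B → x B y: PREDICT = { 'x' }
B → n: PREDICT = { 'n' }
B → num: PREDICT = { 'num' }

M[B, 'y'] is empty (no production applies)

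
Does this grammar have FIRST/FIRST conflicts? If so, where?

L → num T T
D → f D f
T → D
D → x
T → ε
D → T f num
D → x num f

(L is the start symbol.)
FIRST sets of the non-terminals at (or reachable through a nullable prefix from) the front of some alternative:
  FIRST(T) = { 'f', 'x', ε }
  FIRST(D) = { 'f', 'x' }

Productions for D:
  D → f D f: FIRST = { 'f' }
  D → x: FIRST = { 'x' }
  D → T f num: FIRST = { 'f', 'x' }
  D → x num f: FIRST = { 'x' }
Productions for T:
  T → D: FIRST = { 'f', 'x' }
  T → ε: FIRST = { ε }
L has only one production, so no FIRST/FIRST conflict is possible there.

Conflict for D: D → f D f and D → T f num
  Overlap: { 'f' }
Conflict for D: D → x and D → T f num
  Overlap: { 'x' }
Conflict for D: D → x and D → x num f
  Overlap: { 'x' }
Conflict for D: D → T f num and D → x num f
  Overlap: { 'x' }

Answer: Yes. D → f D f / D → T f num on { 'f' }; D → x / D → T f num on { 'x' }; D → x / D → x num f on { 'x' }; D → T f num / D → x num f on { 'x' }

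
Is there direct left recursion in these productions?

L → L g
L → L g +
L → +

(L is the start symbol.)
L → L g: LEFT RECURSIVE (starts with L)
L → L g +: LEFT RECURSIVE (starts with L)
L → +: starts with '+'

The grammar has direct left recursion on: L.

Answer: Yes, L is left-recursive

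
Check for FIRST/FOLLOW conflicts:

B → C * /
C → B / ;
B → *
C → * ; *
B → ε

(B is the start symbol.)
Yes. B → C '*' '/' with FOLLOW(B) on { '/' }

Nullable non-terminals: B.
FIRST sets used below: FIRST(C) = { '*', '/' }

B: nullable alternative(s) B → ε; FOLLOW(B) = { $, '/' }
  B → C * /: FIRST \ {ε} = { '*', '/' } — overlaps FOLLOW(B) on { '/' }: CONFLICT
  B → *: FIRST \ {ε} = { '*' } — disjoint from FOLLOW(B)
  B → ε: FIRST \ {ε} = { } — this is the only nullable alternative, skip

C has no nullable alternative, so no FIRST/FOLLOW check is needed there.

So the grammar has 1 FIRST/FOLLOW conflict (marked CONFLICT above).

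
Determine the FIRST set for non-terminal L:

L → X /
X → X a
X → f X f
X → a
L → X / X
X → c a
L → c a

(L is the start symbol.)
To compute FIRST(L), examine every production with L on the left-hand side, reading each right-hand side left to right until a non-nullable symbol is reached.

FIRST sets of the other non-terminals involved (by the same procedure, iterated to a fixed point):
  FIRST(X) = { 'a', 'c', 'f' }

From L → X /:
  - X is a non-terminal: add FIRST(X) \ {ε} = { 'a', 'c', 'f' }
    X is not nullable, so stop
From L → X / X:
  - X is a non-terminal: add FIRST(X) \ {ε} = { 'a', 'c', 'f' }
    X is not nullable, so stop
From L → c a:
  - c is a terminal: add 'c' and stop

Collecting: FIRST(L) = { 'a', 'c', 'f' }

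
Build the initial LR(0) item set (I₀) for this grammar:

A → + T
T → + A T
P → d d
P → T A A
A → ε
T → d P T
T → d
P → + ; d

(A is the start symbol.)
{ [A → . + T], [A → .], [A' → . A] }

First, augment the grammar with A' → A
I₀ = CLOSURE({ [A' → . A] }):
  [A' → . A] has the dot before A: add [A → . + T], [A → .]
No further items can be added.

I₀ = { [A → . + T], [A → .], [A' → . A] }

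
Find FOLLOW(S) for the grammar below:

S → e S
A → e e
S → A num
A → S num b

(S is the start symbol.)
{ $, 'num' }

To compute FOLLOW(S), find every occurrence of S on a right-hand side N → α S β: add FIRST(β) \ {ε}, and if β is empty or nullable also add FOLLOW(N). Iterate to a fixed point.

S is the start symbol, so $ ∈ FOLLOW(S).
In S → e S: S is at the end; this adds FOLLOW(S) to itself — nothing new
In A → S num b: S is followed by num b, add FIRST(num b) \ {ε} = { 'num' }

Taking the union: FOLLOW(S) = { $, 'num' }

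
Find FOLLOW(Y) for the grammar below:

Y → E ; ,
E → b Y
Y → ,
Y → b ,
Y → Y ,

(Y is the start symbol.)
Y is the start symbol, so $ ∈ FOLLOW(Y).
In E → b Y: Y is at the end, add FOLLOW(E)
In Y → Y ,: Y is followed by ',', add FIRST(',') \ {ε} = { ',' }

The FOLLOW sets referred to above (computed the same way, to a fixed point):
  FOLLOW(E) = { ';' }

Taking the union: FOLLOW(Y) = { $, ',', ';' }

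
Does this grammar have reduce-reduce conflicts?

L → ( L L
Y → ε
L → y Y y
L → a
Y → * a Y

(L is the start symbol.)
A reduce-reduce conflict occurs when an LR(0) state has two complete items [A → α .] and [B → β .] — both call for a reduction, and with no lookahead the parser cannot choose between them.

Augment with L' → L and build the canonical LR(0) collection (I0 = CLOSURE({[L' → . L]}), then GOTO on every symbol after a dot until no new states appear). It has 12 states:
  I0: { [L → . ( L L], [L → . a], [L → . y Y y], [L' → . L] }  — shift
  I1: { [L → ( . L L], [L → . ( L L], [L → . a], [L → . y Y y] }  — shift
  I2: { [L' → L .] }  — accept
  I3: { [L → a .] }  — reduce
  I4: { [L → y . Y y], [Y → . * a Y], [Y → .] }  — shift, reduce
  I5: { [Y → * . a Y] }  — shift
  I6: { [L → y Y . y] }  — shift
  I7: { [L → y Y y .] }  — reduce
  I8: { [Y → * a . Y], [Y → . * a Y], [Y → .] }  — shift, reduce
  I9: { [Y → * a Y .] }  — reduce
  I10: { [L → ( L . L], [L → . ( L L], [L → . a], [L → . y Y y] }  — shift
  I11: { [L → ( L L .] }  — reduce

No state contains more than one complete item.

Answer: No reduce-reduce conflicts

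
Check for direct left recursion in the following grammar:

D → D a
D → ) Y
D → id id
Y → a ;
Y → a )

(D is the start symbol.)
D → D a: LEFT RECURSIVE (starts with D)
D → ) Y: starts with ')'
D → id id: starts with id
Y → a ;: starts with a
Y → a ): starts with a

The grammar has direct left recursion on: D.

Answer: Yes, D is left-recursive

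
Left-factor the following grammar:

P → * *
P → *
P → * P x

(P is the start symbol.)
P → * P'
P' → *
P' → ε
P' → P x

Left-factoring transforms A → αβ₁ | αβ₂ into A → αA' and A' → β₁ | β₂
(α is the longest common prefix among the alternatives). Repeat until
no nonterminal has two alternatives with a common prefix.

Round 1: P has alternatives sharing prefix '*'. Introduce P': P → * P'
  Add: P' → *
  Add: P' → ε
  Add: P' → P x

No remaining common prefixes — done.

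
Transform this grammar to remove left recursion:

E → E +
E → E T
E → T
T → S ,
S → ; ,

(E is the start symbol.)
E → T E'
E' → + E'
E' → T E'
E' → ε
T → S ,
S → ; ,

E is directly left-recursive. The standard transformation for
  A → A α₁ | ... | A α_m | β₁ | ... | β_n
is
  A  → β₁ A' | ... | β_n A'
  A' → α₁ A' | ... | α_m A' | ε

E → T becomes E → T E'
E → E + becomes E' → + E'
E → E T becomes E' → T E'
Add E' → ε

Productions for other non-terminals are unchanged:
  T → S ,
  S → ; ,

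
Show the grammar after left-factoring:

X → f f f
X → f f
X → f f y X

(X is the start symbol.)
X → f f X'
X' → f
X' → ε
X' → y X

Left-factoring transforms A → αβ₁ | αβ₂ into A → αA' and A' → β₁ | β₂
(α is the longest common prefix among the alternatives). Repeat until
no nonterminal has two alternatives with a common prefix.

Round 1: X has alternatives sharing prefix 'f f'. Introduce X': X → f f X'
  Add: X' → f
  Add: X' → ε
  Add: X' → y X

No remaining common prefixes — done.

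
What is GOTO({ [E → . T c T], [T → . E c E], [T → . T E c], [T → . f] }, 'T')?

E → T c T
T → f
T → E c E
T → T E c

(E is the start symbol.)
{ [E → . T c T], [E → T . c T], [T → . E c E], [T → . T E c], [T → . f], [T → T . E c] }

GOTO(I, 'T') = CLOSURE({ [A → αX.β] : [A → α.Xβ] ∈ I, X = 'T' })

Items with dot before 'T', with the dot advanced:
  [E → . T c T] → [E → T . c T]
  [T → . T E c] → [T → T . E c]
Closure of the advanced items:
  [T → T . E c] has the dot before E: add [E → . T c T]
  [E → . T c T] has the dot before T: add [T → . f], [T → . E c E], [T → . T E c]

GOTO = { [E → . T c T], [E → T . c T], [T → . E c E], [T → . T E c], [T → . f], [T → T . E c] }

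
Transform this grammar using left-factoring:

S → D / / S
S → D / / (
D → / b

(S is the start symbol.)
S → D / / S'
S' → S
S' → (
D → / b

Left-factoring transforms A → αβ₁ | αβ₂ into A → αA' and A' → β₁ | β₂
(α is the longest common prefix among the alternatives). Repeat until
no nonterminal has two alternatives with a common prefix.

Round 1: S has alternatives sharing prefix 'D / /'. Introduce S': S → D / / S'
  Add: S' → S
  Add: S' → (

No remaining common prefixes — done.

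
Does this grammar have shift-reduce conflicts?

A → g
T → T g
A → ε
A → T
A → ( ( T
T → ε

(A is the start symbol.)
Yes — I0: [A → .] vs [A → . ( ( T]; I3: [A → T .] vs [T → T . g]; I7: [A → ( ( T .] vs [T → T . g]

A shift-reduce conflict occurs when an LR(0) state has both:
  - a complete (reduce) item [A → α .] (dot at the end), and
  - a shift item [B → β . c γ] (dot before a terminal).

Augment with A' → A and build the canonical LR(0) collection (I0 = CLOSURE({[A' → . A]}), then GOTO on every symbol after a dot until no new states appear). It has 8 states:
  I0: { [A → . ( ( T], [A → . T], [A → . g], [A → .], [A' → . A], [T → . T g], [T → .] }  — shift, 2 reduces
  I1: { [A → ( . ( T] }  — shift
  I2: { [A' → A .] }  — accept
  I3: { [A → T .], [T → T . g] }  — shift, reduce
  I4: { [A → g .] }  — reduce
  I5: { [T → T g .] }  — reduce
  I6: { [A → ( ( . T], [T → . T g], [T → .] }  — reduce
  I7: { [A → ( ( T .], [T → T . g] }  — shift, reduce

I0 contains reduce items [A → .], [T → .] and shift items [A → . ( ( T], [A → . g] — shift-reduce conflict.
I3 contains reduce item [A → T .] and shift item [T → T . g] — shift-reduce conflict.
I7 contains reduce item [A → ( ( T .] and shift item [T → T . g] — shift-reduce conflict.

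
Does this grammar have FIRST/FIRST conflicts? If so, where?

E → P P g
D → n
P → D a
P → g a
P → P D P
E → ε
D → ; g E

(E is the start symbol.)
Yes. P → D a / P → P D P on { ';', 'n' }; P → g a / P → P D P on { 'g' }

FIRST sets of the non-terminals at (or reachable through a nullable prefix from) the front of some alternative:
  FIRST(P) = { ';', 'g', 'n' }
  FIRST(D) = { ';', 'n' }

Productions for E:
  E → P P g: FIRST = { ';', 'g', 'n' }
  E → ε: FIRST = { ε }
Productions for D:
  D → n: FIRST = { 'n' }
  D → ; g E: FIRST = { ';' }
Productions for P:
  P → D a: FIRST = { ';', 'n' }
  P → g a: FIRST = { 'g' }
  P → P D P: FIRST = { ';', 'g', 'n' }

Conflict for P: P → D a and P → P D P
  Overlap: { ';', 'n' }
Conflict for P: P → g a and P → P D P
  Overlap: { 'g' }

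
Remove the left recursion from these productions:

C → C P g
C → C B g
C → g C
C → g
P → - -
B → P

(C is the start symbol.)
C → g C C'
C → g C'
C' → P g C'
C' → B g C'
C' → ε
P → - -
B → P

C is directly left-recursive. The standard transformation for
  A → A α₁ | ... | A α_m | β₁ | ... | β_n
is
  A  → β₁ A' | ... | β_n A'
  A' → α₁ A' | ... | α_m A' | ε

C → g C becomes C → g C C'
C → g becomes C → g C'
C → C P g becomes C' → P g C'
C → C B g becomes C' → B g C'
Add C' → ε

Productions for other non-terminals are unchanged:
  P → - -
  B → P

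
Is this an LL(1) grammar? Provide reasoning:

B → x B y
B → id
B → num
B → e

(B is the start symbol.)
Yes, the grammar is LL(1).

For B:
  PREDICT(B → x B y) = { 'x' }
  PREDICT(B → id) = { 'id' }
  PREDICT(B → num) = { 'num' }
  PREDICT(B → e) = { 'e' }

All predict sets are disjoint. The grammar IS LL(1).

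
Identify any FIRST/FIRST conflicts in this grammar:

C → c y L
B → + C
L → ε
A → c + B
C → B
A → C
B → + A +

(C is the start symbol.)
Yes. B → '+' C / B → '+' A '+' on { '+' }; A → c '+' B / A → C on { 'c' }

A FIRST/FIRST conflict occurs when two productions N → α and N → β for the same non-terminal have FIRST(α) ∩ FIRST(β) ≠ ∅ (with ε ∈ FIRST of a nullable right-hand side, so two nullable alternatives also conflict).

FIRST sets of the non-terminals at (or reachable through a nullable prefix from) the front of some alternative:
  FIRST(B) = { '+' }
  FIRST(C) = { '+', 'c' }

Productions for C:
  C → c y L: FIRST = { 'c' }
  C → B: FIRST = { '+' }
Productions for B:
  B → + C: FIRST = { '+' }
  B → + A +: FIRST = { '+' }
Productions for A:
  A → c + B: FIRST = { 'c' }
  A → C: FIRST = { '+', 'c' }
L has only one production, so no FIRST/FIRST conflict is possible there.

Conflict for B: B → + C and B → + A +
  Overlap: { '+' }
Conflict for A: A → c + B and A → C
  Overlap: { 'c' }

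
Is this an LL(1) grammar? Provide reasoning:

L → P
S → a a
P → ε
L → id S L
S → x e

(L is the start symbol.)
Yes, the grammar is LL(1).

A grammar is LL(1) if for each non-terminal N with multiple productions, the predict sets of those productions are pairwise disjoint, where PREDICT(N → α) = (FIRST(α) \ {ε}) ∪ (FOLLOW(N) if α ⇒* ε).

Relevant sets:
  FIRST(P) = { ε }
  FOLLOW(L) = { $ }

For L:
  PREDICT(L → P) = { $ }
  PREDICT(L → id S L) = { 'id' }
For S:
  PREDICT(S → a a) = { 'a' }
  PREDICT(S → x e) = { 'x' }
P has a single production, so nothing to check there.

All predict sets are disjoint. The grammar IS LL(1).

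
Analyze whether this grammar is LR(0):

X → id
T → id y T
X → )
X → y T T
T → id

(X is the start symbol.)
No. Shift-reduce conflict between [T → id .] and [T → id . y T]

A grammar is LR(0) if no state in the canonical LR(0) collection has:
  - both a shift item (dot before a terminal) and a complete item (shift-reduce conflict), or
  - two or more complete items (reduce-reduce conflict; the accept item [X' → X .] counts as a complete item here).

Augment with X' → X and build the canonical LR(0) collection (I0 = CLOSURE({[X' → . X]}), then GOTO on every symbol after a dot until no new states appear). It has 10 states:
  I0: { [X → . )], [X → . id], [X → . y T T], [X' → . X] }  — shift
  I1: { [X → ) .] }  — reduce
  I2: { [X' → X .] }  — accept
  I3: { [X → id .] }  — reduce
  I4: { [T → . id y T], [T → . id], [X → y . T T] }  — shift
  I5: { [T → . id y T], [T → . id], [X → y T . T] }  — shift
  I6: { [T → id . y T], [T → id .] }  — shift, reduce
  I7: { [T → . id y T], [T → . id], [T → id y . T] }  — shift
  I8: { [T → id y T .] }  — reduce
  I9: { [X → y T T .] }  — reduce

Conflict in state I6:
  Shift-reduce conflict between [T → id .] and [T → id . y T]
So the grammar is NOT LR(0).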